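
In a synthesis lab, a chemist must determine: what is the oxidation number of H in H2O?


H is +1 with nonmetals
Oxidation number: +1

+1


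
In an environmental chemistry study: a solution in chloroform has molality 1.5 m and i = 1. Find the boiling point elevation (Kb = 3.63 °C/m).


ΔTb = Kb × m × i
= 3.63 × 1.5 × 1
= 5.445 °C

5.445 °C


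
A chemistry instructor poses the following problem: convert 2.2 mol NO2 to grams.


M(NO2) = 46.01 g/mol
mass = n × M = 2.2 × 46.01 = 101.22 g

101.22 g


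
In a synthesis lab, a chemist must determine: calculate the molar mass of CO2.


M(CO2) = 1×12.01 + 2×16.0
= 12.01 + 32.0
= 44.01 g/mol

44.01 g/mol


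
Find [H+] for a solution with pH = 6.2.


[H+] = 10^(-pH) = 10^(-6.2)
= 6.31×10^-7 M

6.31×10^-7 M


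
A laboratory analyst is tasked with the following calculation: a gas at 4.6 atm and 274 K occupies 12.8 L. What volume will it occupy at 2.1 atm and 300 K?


P1V1/T1 = P2V2/T2
V2 = P1V1T2/(T1P2)
= 4.6×12.8×300/(274×2.1)
= 30.699 L

30.699 L


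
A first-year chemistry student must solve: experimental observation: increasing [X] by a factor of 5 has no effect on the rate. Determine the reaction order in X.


rate ∝ [X]^n
rate ∝ [X]^0
Order in X: 0

0


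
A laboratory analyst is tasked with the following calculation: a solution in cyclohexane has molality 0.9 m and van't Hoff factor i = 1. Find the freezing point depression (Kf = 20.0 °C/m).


ΔTf = Kf × m × i
= 20.0 × 0.9 × 1
= 18.0 °C

18.0 °C


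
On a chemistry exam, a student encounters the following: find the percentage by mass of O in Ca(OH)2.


M(Ca(OH)2) = 1×40.08 + 2×16.0 + 2×1.008 = 74.096 g/mol
Mass of O = 2 × 16.0 = 32.00 g/mol
% O = 32.00/74.096 × 100 = 43.19%

43.19%


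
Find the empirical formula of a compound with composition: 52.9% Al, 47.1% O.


Assume 100 g sample. Moles of each element:
  Al: 52.9/26.98 = 1.961 mol
  O: 47.1/16.0 = 2.944 mol
Divide by smallest (1.961):
  Al: 1.961/1.961 = 1.0
  O: 2.944/1.961 = 1.5
Multiply all ratios by 2 to obtain whole numbers.
Empirical formula: Al2O3

Al2O3


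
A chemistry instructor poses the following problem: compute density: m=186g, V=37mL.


ρ = mass/volume
= 186/37
= 5.027 g/mL

5.027 g/mL


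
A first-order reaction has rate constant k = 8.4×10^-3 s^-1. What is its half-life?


t½ = ln2/k = 0.693147/(8.4×10^-3 s^-1)
= 82.52 s

82.52 s


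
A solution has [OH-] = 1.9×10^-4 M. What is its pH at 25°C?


pOH = -log10([OH-]) = -log10(1.9×10^-4)
= 4 - log10(1.9) = 3.72
pH = 14 - pOH = 14 - 3.72 = 10.28

10.28


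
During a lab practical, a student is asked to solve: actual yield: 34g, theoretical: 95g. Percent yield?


% yield = actual/theoretical × 100
= 34/95 × 100
= 35.79%

35.79%


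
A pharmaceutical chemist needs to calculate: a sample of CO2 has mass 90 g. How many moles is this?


M(CO2) = 44.01 g/mol
n = mass/M = 90/44.01 = 2.045 mol

2.045 mol


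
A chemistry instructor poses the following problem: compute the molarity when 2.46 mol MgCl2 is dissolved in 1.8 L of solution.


M = n/V = 2.46/1.8 = 1.367 mol/L

1.367 M


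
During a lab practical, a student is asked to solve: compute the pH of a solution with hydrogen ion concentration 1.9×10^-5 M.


pH = -log10([H+]) = -log10(1.9×10^-5)
= 5 - log10(1.9)
= 5 - 0.28
= 4.72

4.72


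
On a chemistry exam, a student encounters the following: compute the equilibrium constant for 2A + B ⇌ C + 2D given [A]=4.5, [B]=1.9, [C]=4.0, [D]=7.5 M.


Kc = [C][D]^2/([A]^2[B])
= (4.0^1 × 7.5^2)/(4.5^2 × 1.9^1)
= 225/38.475
= 5.848

5.848


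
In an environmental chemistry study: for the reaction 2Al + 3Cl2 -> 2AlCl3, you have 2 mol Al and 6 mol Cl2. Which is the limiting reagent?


Mole ratio available / coefficient:
  Al: 2/2 = 1.000
  Cl2: 6/3 = 2.000
Smaller ratio is limiting.

Al


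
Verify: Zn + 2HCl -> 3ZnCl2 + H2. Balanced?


Equation: Zn + 2HCl -> 3ZnCl2 + H2
Check atoms: Cl: 2≠6, H: 2=2, Zn: 1≠3
Not balanced

No, not balanced


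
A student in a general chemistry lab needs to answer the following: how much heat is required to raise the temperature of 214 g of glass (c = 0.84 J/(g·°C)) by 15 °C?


q = mcΔT = 214 × 0.84 × 15
= 2696.40 J

2696.40 J


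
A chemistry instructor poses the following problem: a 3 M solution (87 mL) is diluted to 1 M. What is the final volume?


C1V1 = C2V2
3 × 87 = 1 × V2
V2 = 261/1 = 261.0 mL

261.0 mL


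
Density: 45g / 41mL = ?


ρ = mass/volume
= 45/41
= 1.098 g/mL

1.098 g/mL


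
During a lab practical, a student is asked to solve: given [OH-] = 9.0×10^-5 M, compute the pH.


pOH = -log10([OH-]) = -log10(9.0×10^-5)
= 5 - log10(9.0) = 4.05
pH = 14 - pOH = 14 - 4.05 = 9.95

9.95


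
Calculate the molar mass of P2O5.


M(P2O5) = 2×30.97 + 5×16.0
= 61.94 + 80.0
= 141.94 g/mol

141.94 g/mol


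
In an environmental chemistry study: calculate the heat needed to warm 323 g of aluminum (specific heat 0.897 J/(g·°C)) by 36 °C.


q = mcΔT = 323 × 0.897 × 36
= 10430.32 J

10430.32 J


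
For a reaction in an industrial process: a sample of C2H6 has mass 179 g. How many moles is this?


M(C2H6) = 30.07 g/mol
n = mass/M = 179/30.07 = 5.9528 mol

5.9528 mol


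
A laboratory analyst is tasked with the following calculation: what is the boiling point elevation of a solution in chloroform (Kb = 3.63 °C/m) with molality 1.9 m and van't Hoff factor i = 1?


ΔTb = Kb × m × i
= 3.63 × 1.9 × 1
= 6.897 °C

6.897 °C


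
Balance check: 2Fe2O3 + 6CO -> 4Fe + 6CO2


Equation: 2Fe2O3 + 6CO -> 4Fe + 6CO2
Check atoms: C: 6=6, Fe: 4=4, O: 12=12
Balanced

Yes, balanced


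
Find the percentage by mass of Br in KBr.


M(KBr) = 1×39.1 + 1×79.9 = 119.00 g/mol
Mass of Br = 1 × 79.9 = 79.90 g/mol
% Br = 79.90/119.00 × 100 = 67.14%

67.14%


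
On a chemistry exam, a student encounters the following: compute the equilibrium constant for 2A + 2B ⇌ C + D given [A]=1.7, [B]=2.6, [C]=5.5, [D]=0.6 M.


Kc = [C][D]/([A]^2[B]^2)
= (5.5^1 × 0.6^1)/(1.7^2 × 2.6^2)
= 3.3/19.5364
= 0.1689

0.1689


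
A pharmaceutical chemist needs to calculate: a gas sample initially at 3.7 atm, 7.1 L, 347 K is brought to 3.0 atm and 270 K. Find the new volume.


P1V1/T1 = P2V2/T2
V2 = P1V1T2/(T1P2)
= 3.7×7.1×270/(347×3.0)
= 6.814 L

6.814 L


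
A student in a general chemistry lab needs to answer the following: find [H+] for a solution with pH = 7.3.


[H+] = 10^(-pH) = 10^(-7.3)
= 5.01×10^-8 M

5.01×10^-8 M


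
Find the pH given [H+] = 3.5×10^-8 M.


pH = -log10([H+]) = -log10(3.5×10^-8)
= 8 - log10(3.5)
= 8 - 0.54
= 7.46

7.46


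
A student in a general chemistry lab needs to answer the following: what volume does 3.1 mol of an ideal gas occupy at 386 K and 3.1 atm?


PV = nRT  (R = 0.08206 L·atm/(mol·K))
V = nRT/P = 3.1×0.08206×386/3.1
= 31.675 L

31.675 L


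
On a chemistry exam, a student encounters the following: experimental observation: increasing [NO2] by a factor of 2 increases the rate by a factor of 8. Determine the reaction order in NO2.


rate ∝ [NO2]^n
2^n = 8 → n = 3
Order in NO2: 3

3


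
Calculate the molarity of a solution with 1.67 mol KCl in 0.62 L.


M = n/V = 1.67/0.62 = 2.694 mol/L

2.694 M


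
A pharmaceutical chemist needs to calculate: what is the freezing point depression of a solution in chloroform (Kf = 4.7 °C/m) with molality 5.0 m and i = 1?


ΔTf = Kf × m × i
= 4.7 × 5.0 × 1
= 23.5 °C

23.5 °C


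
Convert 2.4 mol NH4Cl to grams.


M(NH4Cl) = 53.49 g/mol
mass = n × M = 2.4 × 53.49 = 128.38 g

128.38 g


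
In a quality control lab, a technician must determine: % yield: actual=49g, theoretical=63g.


% yield = actual/theoretical × 100
= 49/63 × 100
= 77.78%

77.78%


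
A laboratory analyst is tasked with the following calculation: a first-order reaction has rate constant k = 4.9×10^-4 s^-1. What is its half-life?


t½ = ln2/k = 0.693147/(4.9×10^-4 s^-1)
= 1415 s

1415 s


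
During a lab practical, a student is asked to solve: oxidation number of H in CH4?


H is +1 with nonmetals
Oxidation number: +1

+1


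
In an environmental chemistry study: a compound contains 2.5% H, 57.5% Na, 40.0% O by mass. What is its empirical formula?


Assume 100 g sample. Moles of each element:
  H: 2.5/1.008 = 2.48 mol
  Na: 57.5/22.99 = 2.501 mol
  O: 40.0/16.0 = 2.5 mol
Divide by smallest (2.48):
  H: 2.48/2.48 = 1.0
  Na: 2.501/2.48 = 1.01
  O: 2.5/2.48 = 1.01
Empirical formula: NaOH

NaOH


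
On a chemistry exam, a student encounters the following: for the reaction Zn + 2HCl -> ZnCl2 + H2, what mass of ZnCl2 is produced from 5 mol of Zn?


Mole ratio ZnCl2:Zn = 1:1
n(ZnCl2) = 5 × 1/1 = 5.000 mol
mass = 5.000 × 136.28 = 681.4 g

681.4 g


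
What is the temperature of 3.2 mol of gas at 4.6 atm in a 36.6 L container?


PV = nRT  (R = 0.08206 L·atm/(mol·K))
T = PV/(nR) = 4.6×36.6/(3.2×0.08206)
= 168.36/0.262592
= 641.15 K

641.15 K


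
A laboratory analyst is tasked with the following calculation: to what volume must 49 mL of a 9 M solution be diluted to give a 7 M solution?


C1V1 = C2V2
9 × 49 = 7 × V2
V2 = 441/7 = 63.0 mL

63.0 mL


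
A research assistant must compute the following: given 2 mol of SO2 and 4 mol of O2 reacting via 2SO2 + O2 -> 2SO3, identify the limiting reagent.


Mole ratio available / coefficient:
  SO2: 2/2 = 1.000
  O2: 4/1 = 4.000
Smaller ratio is limiting.

SO2


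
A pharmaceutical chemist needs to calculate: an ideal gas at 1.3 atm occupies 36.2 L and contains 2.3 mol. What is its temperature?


PV = nRT  (R = 0.08206 L·atm/(mol·K))
T = PV/(nR) = 1.3×36.2/(2.3×0.08206)
= 47.06/0.188738
= 249.34 K

249.34 K


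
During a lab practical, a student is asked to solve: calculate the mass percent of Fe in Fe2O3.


M(Fe2O3) = 2×55.85 + 3×16.0 = 159.70 g/mol
Mass of Fe = 2 × 55.85 = 111.70 g/mol
% Fe = 111.70/159.70 × 100 = 69.94%

69.94%


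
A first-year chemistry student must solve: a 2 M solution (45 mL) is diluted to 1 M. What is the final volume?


C1V1 = C2V2
2 × 45 = 1 × V2
V2 = 90/1 = 90.0 mL

90.0 mL


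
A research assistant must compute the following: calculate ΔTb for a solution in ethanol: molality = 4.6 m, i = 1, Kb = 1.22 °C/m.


ΔTb = Kb × m × i
= 1.22 × 4.6 × 1
= 5.612 °C

5.612 °C


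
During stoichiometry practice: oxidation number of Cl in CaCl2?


halide: -1
Oxidation number: -1

-1


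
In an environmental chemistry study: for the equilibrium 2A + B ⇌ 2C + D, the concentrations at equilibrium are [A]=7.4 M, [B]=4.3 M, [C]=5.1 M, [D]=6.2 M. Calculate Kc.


Kc = [C]^2[D]/([A]^2[B])
= (5.1^2 × 6.2^1)/(7.4^2 × 4.3^1)
= 161.262/235.468
= 0.6849

0.6849


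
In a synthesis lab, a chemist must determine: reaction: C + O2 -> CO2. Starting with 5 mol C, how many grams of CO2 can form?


Mole ratio CO2:C = 1:1
n(CO2) = 5 × 1/1 = 5.000 mol
mass = 5.000 × 44.01 = 220.05 g

220.05 g


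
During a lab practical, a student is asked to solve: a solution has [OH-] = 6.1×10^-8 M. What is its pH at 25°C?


pOH = -log10([OH-]) = -log10(6.1×10^-8)
= 8 - log10(6.1) = 7.21
pH = 14 - pOH = 14 - 7.21 = 6.79

6.79


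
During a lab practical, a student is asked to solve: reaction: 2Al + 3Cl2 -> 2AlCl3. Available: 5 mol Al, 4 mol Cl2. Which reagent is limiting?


Mole ratio available / coefficient:
  Al: 5/2 = 2.500
  Cl2: 4/3 = 1.333
Smaller ratio is limiting.

Cl2


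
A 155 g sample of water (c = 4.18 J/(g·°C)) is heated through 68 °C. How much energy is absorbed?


q = mcΔT = 155 × 4.18 × 68
= 44057.20 J

44057.20 J


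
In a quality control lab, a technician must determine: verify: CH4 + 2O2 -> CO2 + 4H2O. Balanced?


Equation: CH4 + 2O2 -> CO2 + 4H2O
Check atoms: C: 1=1, H: 4≠8, O: 4≠6
Not balanced

No, not balanced


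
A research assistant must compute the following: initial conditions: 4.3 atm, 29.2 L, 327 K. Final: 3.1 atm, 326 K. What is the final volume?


P1V1/T1 = P2V2/T2
V2 = P1V1T2/(T1P2)
= 4.3×29.2×326/(327×3.1)
= 40.379 L

40.379 L


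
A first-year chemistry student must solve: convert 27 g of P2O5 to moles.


M(P2O5) = 141.94 g/mol
n = mass/M = 27/141.94 = 0.1902 mol

0.1902 mol


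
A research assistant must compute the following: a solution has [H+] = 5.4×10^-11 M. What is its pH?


pH = -log10([H+]) = -log10(5.4×10^-11)
= 11 - log10(5.4)
= 11 - 0.73
= 10.27

10.27


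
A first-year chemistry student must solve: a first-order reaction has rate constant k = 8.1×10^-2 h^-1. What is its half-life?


t½ = ln2/k = 0.693147/(8.1×10^-2 h^-1)
= 8.557 h

8.557 h


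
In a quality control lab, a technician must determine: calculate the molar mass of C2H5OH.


M(C2H5OH) = 2×12.01 + 6×1.008 + 1×16.0
= 24.02 + 6.05 + 16.0
= 46.07 g/mol

46.07 g/mol


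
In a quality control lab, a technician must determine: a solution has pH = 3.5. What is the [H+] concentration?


[H+] = 10^(-pH) = 10^(-3.5)
= 3.16×10^-4 M

3.16×10^-4 M


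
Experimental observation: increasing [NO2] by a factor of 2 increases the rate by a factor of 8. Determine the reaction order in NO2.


rate ∝ [NO2]^n
2^n = 8 → n = 3
Order in NO2: 3

3


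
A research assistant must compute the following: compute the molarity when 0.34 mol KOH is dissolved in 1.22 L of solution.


M = n/V = 0.34/1.22 = 0.279 mol/L

0.279 M


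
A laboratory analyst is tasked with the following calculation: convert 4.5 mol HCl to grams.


M(HCl) = 36.46 g/mol
mass = n × M = 4.5 × 36.46 = 164.07 g

164.07 g


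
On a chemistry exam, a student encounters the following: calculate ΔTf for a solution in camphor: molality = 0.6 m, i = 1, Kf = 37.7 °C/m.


ΔTf = Kf × m × i
= 37.7 × 0.6 × 1
= 22.62 °C

22.62 °C


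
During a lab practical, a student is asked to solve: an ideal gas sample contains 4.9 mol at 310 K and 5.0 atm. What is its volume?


PV = nRT  (R = 0.08206 L·atm/(mol·K))
V = nRT/P = 4.9×0.08206×310/5.0
= 24.93 L

24.93 L


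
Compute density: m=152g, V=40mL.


ρ = mass/volume
= 152/40
= 3.8 g/mL

3.8 g/mL


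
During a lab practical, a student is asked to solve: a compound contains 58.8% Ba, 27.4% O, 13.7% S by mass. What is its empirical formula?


Assume 100 g sample. Moles of each element:
  Ba: 58.8/137.33 = 0.428 mol
  O: 27.4/16.0 = 1.712 mol
  S: 13.7/32.07 = 0.427 mol
Divide by smallest (0.427):
  Ba: 0.428/0.427 = 1.0
  O: 1.712/0.427 = 4.01
  S: 0.427/0.427 = 1.0
Empirical formula: BaSO4

BaSO4


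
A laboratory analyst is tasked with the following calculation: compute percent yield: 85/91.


% yield = actual/theoretical × 100
= 85/91 × 100
= 93.41%

93.41%


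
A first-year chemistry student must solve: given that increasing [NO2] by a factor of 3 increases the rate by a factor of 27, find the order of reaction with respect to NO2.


rate ∝ [NO2]^n
3^n = 27 → n = 3
Order in NO2: 3

3


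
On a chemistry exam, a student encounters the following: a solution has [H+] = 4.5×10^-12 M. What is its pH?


pH = -log10([H+]) = -log10(4.5×10^-12)
= 12 - log10(4.5)
= 12 - 0.65
= 11.35

11.35


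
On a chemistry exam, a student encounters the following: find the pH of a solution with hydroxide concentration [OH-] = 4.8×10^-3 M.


pOH = -log10([OH-]) = -log10(4.8×10^-3)
= 3 - log10(4.8) = 2.32
pH = 14 - pOH = 14 - 2.32 = 11.68

11.68


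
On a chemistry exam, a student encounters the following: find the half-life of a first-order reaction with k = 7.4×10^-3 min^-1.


t½ = ln2/k = 0.693147/(7.4×10^-3 min^-1)
= 93.67 min

93.67 min


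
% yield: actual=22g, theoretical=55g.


% yield = actual/theoretical × 100
= 22/55 × 100
= 40.0%

40.0%


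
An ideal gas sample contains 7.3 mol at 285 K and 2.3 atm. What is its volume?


PV = nRT  (R = 0.08206 L·atm/(mol·K))
V = nRT/P = 7.3×0.08206×285/2.3
= 74.229 L

74.229 L


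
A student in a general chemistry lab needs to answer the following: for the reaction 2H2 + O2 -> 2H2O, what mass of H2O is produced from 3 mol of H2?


Mole ratio H2O:H2 = 2:2
n(H2O) = 3 × 2/2 = 3.000 mol
mass = 3.000 × 18.02 = 54.06 g

54.06 g


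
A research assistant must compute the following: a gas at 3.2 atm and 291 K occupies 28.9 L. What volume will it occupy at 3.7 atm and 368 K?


P1V1/T1 = P2V2/T2
V2 = P1V1T2/(T1P2)
= 3.2×28.9×368/(291×3.7)
= 31.608 L

31.608 L


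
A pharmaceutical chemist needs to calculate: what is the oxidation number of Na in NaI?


Group 1 metal: +1
Oxidation number: +1

+1


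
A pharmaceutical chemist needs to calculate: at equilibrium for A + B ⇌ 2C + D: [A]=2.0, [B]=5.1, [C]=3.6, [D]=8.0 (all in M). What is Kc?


Kc = [C]^2[D]/([A][B])
= (3.6^2 × 8.0^1)/(2.0^1 × 5.1^1)
= 103.68/10.2
= 10.16

10.16


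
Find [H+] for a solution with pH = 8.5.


[H+] = 10^(-pH) = 10^(-8.5)
= 3.16×10^-9 M

3.16×10^-9 M


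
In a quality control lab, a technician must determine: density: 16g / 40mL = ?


ρ = mass/volume
= 16/40
= 0.4 g/mL

0.4 g/mL


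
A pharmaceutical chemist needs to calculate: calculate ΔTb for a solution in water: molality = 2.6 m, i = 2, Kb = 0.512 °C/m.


ΔTb = Kb × m × i
= 0.512 × 2.6 × 2
= 2.6624 °C

2.6624 °C


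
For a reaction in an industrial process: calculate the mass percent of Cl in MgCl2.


M(MgCl2) = 1×24.31 + 2×35.45 = 95.21 g/mol
Mass of Cl = 2 × 35.45 = 70.90 g/mol
% Cl = 70.90/95.21 × 100 = 74.47%

74.47%


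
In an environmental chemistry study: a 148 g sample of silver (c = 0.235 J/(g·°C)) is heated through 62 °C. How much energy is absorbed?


q = mcΔT = 148 × 0.235 × 62
= 2156.36 J

2156.36 J


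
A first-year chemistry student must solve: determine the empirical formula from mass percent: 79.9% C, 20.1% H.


Assume 100 g sample. Moles of each element:
  C: 79.9/12.01 = 6.653 mol
  H: 20.1/1.008 = 19.94 mol
Divide by smallest (6.653):
  C: 6.653/6.653 = 1.0
  H: 19.94/6.653 = 3.0
Empirical formula: CH3

CH3


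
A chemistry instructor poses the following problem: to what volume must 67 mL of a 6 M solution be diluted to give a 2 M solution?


C1V1 = C2V2
6 × 67 = 2 × V2
V2 = 402/2 = 201.0 mL

201.0 mL


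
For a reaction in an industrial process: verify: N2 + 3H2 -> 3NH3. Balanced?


Equation: N2 + 3H2 -> 3NH3
Check atoms: H: 6≠9, N: 2≠3
Not balanced

No, not balanced


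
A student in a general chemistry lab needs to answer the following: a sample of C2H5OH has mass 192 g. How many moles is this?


M(C2H5OH) = 46.07 g/mol
n = mass/M = 192/46.07 = 4.1676 mol

4.1676 mol


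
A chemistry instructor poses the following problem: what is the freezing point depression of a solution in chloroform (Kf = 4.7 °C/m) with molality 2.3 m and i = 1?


ΔTf = Kf × m × i
= 4.7 × 2.3 × 1
= 10.81 °C

10.81 °C


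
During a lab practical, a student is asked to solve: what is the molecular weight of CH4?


M(CH4) = 1×12.01 + 4×1.008
= 12.01 + 4.03
= 16.04 g/mol

16.04 g/mol


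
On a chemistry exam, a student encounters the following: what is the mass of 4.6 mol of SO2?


M(SO2) = 64.07 g/mol
mass = n × M = 4.6 × 64.07 = 294.72 g

294.72 g


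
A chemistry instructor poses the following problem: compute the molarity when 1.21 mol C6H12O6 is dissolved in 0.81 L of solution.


M = n/V = 1.21/0.81 = 1.494 mol/L

1.494 M


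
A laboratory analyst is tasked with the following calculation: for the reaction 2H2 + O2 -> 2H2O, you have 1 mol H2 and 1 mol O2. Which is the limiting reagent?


Mole ratio available / coefficient:
  H2: 1/2 = 0.500
  O2: 1/1 = 1.000
Smaller ratio is limiting.

H2


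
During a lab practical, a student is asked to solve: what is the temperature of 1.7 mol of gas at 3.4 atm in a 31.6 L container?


PV = nRT  (R = 0.08206 L·atm/(mol·K))
T = PV/(nR) = 3.4×31.6/(1.7×0.08206)
= 107.44/0.139502
= 770.17 K

770.17 K


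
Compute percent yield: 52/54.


% yield = actual/theoretical × 100
= 52/54 × 100
= 96.3%

96.3%


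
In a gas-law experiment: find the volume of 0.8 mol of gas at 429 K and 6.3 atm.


PV = nRT  (R = 0.08206 L·atm/(mol·K))
V = nRT/P = 0.8×0.08206×429/6.3
= 4.47 L

4.47 L


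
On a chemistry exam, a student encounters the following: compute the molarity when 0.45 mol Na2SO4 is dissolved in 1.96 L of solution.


M = n/V = 0.45/1.96 = 0.230 mol/L

0.230 M


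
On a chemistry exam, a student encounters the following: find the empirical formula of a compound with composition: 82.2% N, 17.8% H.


Assume 100 g sample. Moles of each element:
  N: 82.2/14.01 = 5.867 mol
  H: 17.8/1.008 = 17.659 mol
Divide by smallest (5.867):
  N: 5.867/5.867 = 1.0
  H: 17.659/5.867 = 3.01
Empirical formula: NH3

NH3


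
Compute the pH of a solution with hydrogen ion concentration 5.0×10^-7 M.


pH = -log10([H+]) = -log10(5.0×10^-7)
= 7 - log10(5.0)
= 7 - 0.7
= 6.3

6.3


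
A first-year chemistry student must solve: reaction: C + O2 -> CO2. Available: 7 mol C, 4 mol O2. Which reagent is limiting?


Mole ratio available / coefficient:
  C: 7/1 = 7.000
  O2: 4/1 = 4.000
Smaller ratio is limiting.

O2


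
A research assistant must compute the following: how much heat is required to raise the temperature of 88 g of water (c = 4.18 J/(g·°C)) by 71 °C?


q = mcΔT = 88 × 4.18 × 71
= 26116.64 J

26116.64 J


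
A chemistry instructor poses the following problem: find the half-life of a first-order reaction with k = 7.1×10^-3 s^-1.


t½ = ln2/k = 0.693147/(7.1×10^-3 s^-1)
= 97.63 s

97.63 s


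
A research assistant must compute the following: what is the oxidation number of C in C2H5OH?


2x + 6(+1) + (-2) = 0, so x = -2
Oxidation number: -2

-2


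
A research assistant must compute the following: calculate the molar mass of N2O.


M(N2O) = 2×14.01 + 1×16.0
= 28.02 + 16.0
= 44.02 g/mol

44.02 g/mol


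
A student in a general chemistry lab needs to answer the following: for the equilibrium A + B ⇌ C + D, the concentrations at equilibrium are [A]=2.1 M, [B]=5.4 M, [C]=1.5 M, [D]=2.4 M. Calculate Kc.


Kc = [C][D]/([A][B])
= (1.5^1 × 2.4^1)/(2.1^1 × 5.4^1)
= 3.6/11.34
= 0.3175

0.3175


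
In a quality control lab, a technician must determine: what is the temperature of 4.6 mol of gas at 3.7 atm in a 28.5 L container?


PV = nRT  (R = 0.08206 L·atm/(mol·K))
T = PV/(nR) = 3.7×28.5/(4.6×0.08206)
= 105.45/0.377476
= 279.36 K

279.36 K


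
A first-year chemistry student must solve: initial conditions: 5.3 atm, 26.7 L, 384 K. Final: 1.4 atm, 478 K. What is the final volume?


P1V1/T1 = P2V2/T2
V2 = P1V1T2/(T1P2)
= 5.3×26.7×478/(384×1.4)
= 125.822 L

125.822 L


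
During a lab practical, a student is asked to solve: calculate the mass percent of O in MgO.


M(MgO) = 1×24.31 + 1×16.0 = 40.31 g/mol
Mass of O = 1 × 16.0 = 16.00 g/mol
% O = 16.00/40.31 × 100 = 39.69%

39.69%


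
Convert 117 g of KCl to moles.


M(KCl) = 74.55 g/mol
n = mass/M = 117/74.55 = 1.5694 mol

1.5694 mol


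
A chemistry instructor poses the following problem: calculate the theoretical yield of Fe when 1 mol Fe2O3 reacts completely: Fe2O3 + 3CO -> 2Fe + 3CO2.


Mole ratio Fe:Fe2O3 = 2:1
n(Fe) = 1 × 2/1 = 2.000 mol
mass = 2.000 × 55.85 = 111.7 g

111.7 g


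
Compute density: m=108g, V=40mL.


ρ = mass/volume
= 108/40
= 2.7 g/mL

2.7 g/mL


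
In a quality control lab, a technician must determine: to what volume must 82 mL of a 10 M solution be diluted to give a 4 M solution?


C1V1 = C2V2
10 × 82 = 4 × V2
V2 = 820/4 = 205.0 mL

205.0 mL


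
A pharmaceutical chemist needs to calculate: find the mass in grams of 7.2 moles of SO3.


M(SO3) = 80.07 g/mol
mass = n × M = 7.2 × 80.07 = 576.50 g

576.50 g


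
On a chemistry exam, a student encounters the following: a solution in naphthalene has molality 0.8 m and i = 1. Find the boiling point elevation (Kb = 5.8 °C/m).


ΔTb = Kb × m × i
= 5.8 × 0.8 × 1
= 4.64 °C

4.64 °C


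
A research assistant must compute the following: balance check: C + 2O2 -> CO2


Equation: C + 2O2 -> CO2
Check atoms: C: 1=1, O: 4≠2
Not balanced

No, not balanced


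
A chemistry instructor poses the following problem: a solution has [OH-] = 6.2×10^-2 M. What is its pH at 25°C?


pOH = -log10([OH-]) = -log10(6.2×10^-2)
= 2 - log10(6.2) = 1.21
pH = 14 - pOH = 14 - 1.21 = 12.79

12.79


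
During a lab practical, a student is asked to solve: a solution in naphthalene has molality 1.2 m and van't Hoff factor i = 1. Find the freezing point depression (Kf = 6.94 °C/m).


ΔTf = Kf × m × i
= 6.94 × 1.2 × 1
= 8.328 °C

8.328 °C


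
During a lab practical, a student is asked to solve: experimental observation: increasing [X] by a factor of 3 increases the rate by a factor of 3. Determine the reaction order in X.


rate ∝ [X]^n
3^n = 3 → n = 1
Order in X: 1

1


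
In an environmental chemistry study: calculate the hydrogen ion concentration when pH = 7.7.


[H+] = 10^(-pH) = 10^(-7.7)
= 2.0×10^-8 M

2.0×10^-8 M


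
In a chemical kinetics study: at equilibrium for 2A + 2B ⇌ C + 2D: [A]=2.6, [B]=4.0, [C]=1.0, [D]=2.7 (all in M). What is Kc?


Kc = [C][D]^2/([A]^2[B]^2)
= (1.0^1 × 2.7^2)/(2.6^2 × 4.0^2)
= 7.29/108.16
= 0.06740

0.06740


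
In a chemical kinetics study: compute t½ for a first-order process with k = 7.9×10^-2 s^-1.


t½ = ln2/k = 0.693147/(7.9×10^-2 s^-1)
= 8.774 s

8.774 s


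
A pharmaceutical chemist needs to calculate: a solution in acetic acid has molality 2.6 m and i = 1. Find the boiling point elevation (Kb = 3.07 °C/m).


ΔTb = Kb × m × i
= 3.07 × 2.6 × 1
= 7.982 °C

7.982 °C


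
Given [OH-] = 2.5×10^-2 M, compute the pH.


pOH = -log10([OH-]) = -log10(2.5×10^-2)
= 2 - log10(2.5) = 1.6
pH = 14 - pOH = 14 - 1.6 = 12.4

12.4


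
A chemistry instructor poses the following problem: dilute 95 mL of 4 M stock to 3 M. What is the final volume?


C1V1 = C2V2
4 × 95 = 3 × V2
V2 = 380/3 = 126.67 mL

126.67 mL


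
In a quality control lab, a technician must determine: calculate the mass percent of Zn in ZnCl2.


M(ZnCl2) = 1×65.38 + 2×35.45 = 136.28 g/mol
Mass of Zn = 1 × 65.38 = 65.38 g/mol
% Zn = 65.38/136.28 × 100 = 47.97%

47.97%


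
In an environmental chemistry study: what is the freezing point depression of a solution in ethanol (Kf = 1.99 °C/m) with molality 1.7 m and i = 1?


ΔTf = Kf × m × i
= 1.99 × 1.7 × 1
= 3.383 °C

3.383 °C


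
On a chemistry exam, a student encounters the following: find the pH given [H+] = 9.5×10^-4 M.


pH = -log10([H+]) = -log10(9.5×10^-4)
= 4 - log10(9.5)
= 4 - 0.98
= 3.02

3.02


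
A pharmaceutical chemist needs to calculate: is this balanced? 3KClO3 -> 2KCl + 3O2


Equation: 3KClO3 -> 2KCl + 3O2
Check atoms: Cl: 3≠2, K: 3≠2, O: 9≠6
Not balanced

No, not balanced


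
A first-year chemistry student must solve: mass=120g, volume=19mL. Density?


ρ = mass/volume
= 120/19
= 6.316 g/mL

6.316 g/mL


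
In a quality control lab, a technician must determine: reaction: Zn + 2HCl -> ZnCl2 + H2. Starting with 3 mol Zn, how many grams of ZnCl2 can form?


Mole ratio ZnCl2:Zn = 1:1
n(ZnCl2) = 3 × 1/1 = 3.000 mol
mass = 3.000 × 136.28 = 408.84 g

408.84 g


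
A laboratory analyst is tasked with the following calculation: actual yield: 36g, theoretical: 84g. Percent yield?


% yield = actual/theoretical × 100
= 36/84 × 100
= 42.86%

42.86%


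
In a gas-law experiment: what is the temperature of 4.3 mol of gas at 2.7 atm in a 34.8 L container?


PV = nRT  (R = 0.08206 L·atm/(mol·K))
T = PV/(nR) = 2.7×34.8/(4.3×0.08206)
= 93.96/0.352858
= 266.28 K

266.28 K


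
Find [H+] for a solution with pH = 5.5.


[H+] = 10^(-pH) = 10^(-5.5)
= 3.16×10^-6 M

3.16×10^-6 M


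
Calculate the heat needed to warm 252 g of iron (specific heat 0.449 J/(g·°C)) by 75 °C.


q = mcΔT = 252 × 0.449 × 75
= 8486.10 J

8486.10 J


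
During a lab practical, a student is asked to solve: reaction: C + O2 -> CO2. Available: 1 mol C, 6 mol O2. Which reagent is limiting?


Mole ratio available / coefficient:
  C: 1/1 = 1.000
  O2: 6/1 = 6.000
Smaller ratio is limiting.

C


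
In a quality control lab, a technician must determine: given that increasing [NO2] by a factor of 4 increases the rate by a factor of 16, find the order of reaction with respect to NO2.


rate ∝ [NO2]^n
4^n = 16 → n = 2
Order in NO2: 2

2


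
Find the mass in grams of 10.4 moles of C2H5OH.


M(C2H5OH) = 46.07 g/mol
mass = n × M = 10.4 × 46.07 = 479.13 g

479.13 g


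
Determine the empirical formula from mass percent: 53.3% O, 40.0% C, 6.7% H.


Assume 100 g sample. Moles of each element:
  O: 53.3/16.0 = 3.331 mol
  C: 40.0/12.01 = 3.331 mol
  H: 6.7/1.008 = 6.647 mol
Divide by smallest (3.331):
  O: 3.331/3.331 = 1.0
  C: 3.331/3.331 = 1.0
  H: 6.647/3.331 = 2.0
Empirical formula: CH2O

CH2O


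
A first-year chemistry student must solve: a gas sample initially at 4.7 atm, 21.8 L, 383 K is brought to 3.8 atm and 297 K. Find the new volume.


P1V1/T1 = P2V2/T2
V2 = P1V1T2/(T1P2)
= 4.7×21.8×297/(383×3.8)
= 20.909 L

20.909 L


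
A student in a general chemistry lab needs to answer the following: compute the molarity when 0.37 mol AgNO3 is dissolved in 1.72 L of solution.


M = n/V = 0.37/1.72 = 0.215 mol/L

0.215 M


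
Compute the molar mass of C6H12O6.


M(C6H12O6) = 6×12.01 + 12×1.008 + 6×16.0
= 72.06 + 12.1 + 96.0
= 180.16 g/mol

180.16 g/mol


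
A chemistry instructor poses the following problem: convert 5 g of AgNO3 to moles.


M(AgNO3) = 169.88 g/mol
n = mass/M = 5/169.88 = 0.0294 mol

0.0294 mol


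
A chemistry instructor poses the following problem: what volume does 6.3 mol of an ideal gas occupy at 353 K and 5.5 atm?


PV = nRT  (R = 0.08206 L·atm/(mol·K))
V = nRT/P = 6.3×0.08206×353/5.5
= 33.181 L

33.181 L


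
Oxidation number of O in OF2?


F is always -1; 2(-1) + x = 0, so O = +2
Oxidation number: +2

+2


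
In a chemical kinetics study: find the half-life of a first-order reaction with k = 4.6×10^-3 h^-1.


t½ = ln2/k = 0.693147/(4.6×10^-3 h^-1)
= 150.7 h

150.7 h


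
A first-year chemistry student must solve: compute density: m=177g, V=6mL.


ρ = mass/volume
= 177/6
= 29.5 g/mL

29.5 g/mL


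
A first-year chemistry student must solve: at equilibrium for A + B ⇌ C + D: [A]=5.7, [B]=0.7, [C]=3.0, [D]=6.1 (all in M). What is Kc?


Kc = [C][D]/([A][B])
= (3.0^1 × 6.1^1)/(5.7^1 × 0.7^1)
= 18.3/3.99
= 4.586

4.586


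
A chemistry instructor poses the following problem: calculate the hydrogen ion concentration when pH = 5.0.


[H+] = 10^(-pH) = 10^(-5.0)
= 1.0×10^-5 M

1.0×10^-5 M


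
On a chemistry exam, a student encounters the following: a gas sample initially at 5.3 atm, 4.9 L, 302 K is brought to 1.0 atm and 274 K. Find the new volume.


P1V1/T1 = P2V2/T2
V2 = P1V1T2/(T1P2)
= 5.3×4.9×274/(302×1.0)
= 23.562 L

23.562 L


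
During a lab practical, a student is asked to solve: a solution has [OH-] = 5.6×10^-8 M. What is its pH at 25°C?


pOH = -log10([OH-]) = -log10(5.6×10^-8)
= 8 - log10(5.6) = 7.25
pH = 14 - pOH = 14 - 7.25 = 6.75

6.75


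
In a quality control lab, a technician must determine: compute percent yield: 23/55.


% yield = actual/theoretical × 100
= 23/55 × 100
= 41.82%

41.82%


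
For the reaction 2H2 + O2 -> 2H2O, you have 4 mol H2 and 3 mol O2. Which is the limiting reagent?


Mole ratio available / coefficient:
  H2: 4/2 = 2.000
  O2: 3/1 = 3.000
Smaller ratio is limiting.

H2


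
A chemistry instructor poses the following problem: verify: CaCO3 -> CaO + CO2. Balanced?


Equation: CaCO3 -> CaO + CO2
Check atoms: C: 1=1, Ca: 1=1, O: 3=3
Balanced

Yes, balanced


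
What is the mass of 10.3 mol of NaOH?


M(NaOH) = 40.0 g/mol
mass = n × M = 10.3 × 40.0 = 412.00 g

412.00 g


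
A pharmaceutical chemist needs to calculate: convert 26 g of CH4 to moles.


M(CH4) = 16.04 g/mol
n = mass/M = 26/16.04 = 1.6209 mol

1.6209 mol


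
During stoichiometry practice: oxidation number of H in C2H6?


H is +1 with nonmetals
Oxidation number: +1

+1


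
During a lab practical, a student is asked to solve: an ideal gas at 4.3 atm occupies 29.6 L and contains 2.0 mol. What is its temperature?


PV = nRT  (R = 0.08206 L·atm/(mol·K))
T = PV/(nR) = 4.3×29.6/(2.0×0.08206)
= 127.28/0.164120
= 775.53 K

775.53 K


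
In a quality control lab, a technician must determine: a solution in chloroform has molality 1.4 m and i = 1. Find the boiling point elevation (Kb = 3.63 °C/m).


ΔTb = Kb × m × i
= 3.63 × 1.4 × 1
= 5.082 °C

5.082 °C


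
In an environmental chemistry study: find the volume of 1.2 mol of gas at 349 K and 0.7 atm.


PV = nRT  (R = 0.08206 L·atm/(mol·K))
V = nRT/P = 1.2×0.08206×349/0.7
= 49.095 L

49.095 L


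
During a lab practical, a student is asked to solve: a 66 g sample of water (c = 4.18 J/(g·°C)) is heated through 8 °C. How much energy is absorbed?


q = mcΔT = 66 × 4.18 × 8
= 2207.04 J

2207.04 J


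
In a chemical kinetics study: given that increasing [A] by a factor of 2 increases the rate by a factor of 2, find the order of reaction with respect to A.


rate ∝ [A]^n
2^n = 2 → n = 1
Order in A: 1

1


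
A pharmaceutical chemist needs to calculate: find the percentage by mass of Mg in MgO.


M(MgO) = 1×24.31 + 1×16.0 = 40.31 g/mol
Mass of Mg = 1 × 24.31 = 24.31 g/mol
% Mg = 24.31/40.31 × 100 = 60.31%

60.31%


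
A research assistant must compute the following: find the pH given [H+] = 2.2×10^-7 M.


pH = -log10([H+]) = -log10(2.2×10^-7)
= 7 - log10(2.2)
= 7 - 0.34
= 6.66

6.66


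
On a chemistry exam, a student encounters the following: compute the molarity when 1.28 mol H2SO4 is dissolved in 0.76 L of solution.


M = n/V = 1.28/0.76 = 1.684 mol/L

1.684 M


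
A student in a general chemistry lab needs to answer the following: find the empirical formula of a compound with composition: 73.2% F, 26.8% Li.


Assume 100 g sample. Moles of each element:
  F: 73.2/19.0 = 3.853 mol
  Li: 26.8/6.94 = 3.862 mol
Divide by smallest (3.853):
  F: 3.853/3.853 = 1.0
  Li: 3.862/3.853 = 1.0
Empirical formula: LiF

LiF


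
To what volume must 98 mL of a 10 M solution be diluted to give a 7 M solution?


C1V1 = C2V2
10 × 98 = 7 × V2
V2 = 980/7 = 140.0 mL

140.0 mL


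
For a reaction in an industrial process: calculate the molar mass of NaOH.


M(NaOH) = 1×22.99 + 1×16.0 + 1×1.008
= 22.99 + 16.0 + 1.01
= 40.0 g/mol

40.0 g/mol


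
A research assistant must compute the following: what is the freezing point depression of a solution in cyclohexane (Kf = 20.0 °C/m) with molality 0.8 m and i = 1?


ΔTf = Kf × m × i
= 20.0 × 0.8 × 1
= 16.0 °C

16.0 °C


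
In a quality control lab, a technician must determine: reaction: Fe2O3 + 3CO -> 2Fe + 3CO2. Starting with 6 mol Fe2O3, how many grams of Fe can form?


Mole ratio Fe:Fe2O3 = 2:1
n(Fe) = 6 × 2/1 = 12.000 mol
mass = 12.000 × 55.85 = 670.2 g

670.2 g


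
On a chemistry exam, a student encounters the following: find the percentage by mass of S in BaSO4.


M(BaSO4) = 1×137.33 + 1×32.07 + 4×16.0 = 233.40 g/mol
Mass of S = 1 × 32.07 = 32.07 g/mol
% S = 32.07/233.40 × 100 = 13.74%

13.74%


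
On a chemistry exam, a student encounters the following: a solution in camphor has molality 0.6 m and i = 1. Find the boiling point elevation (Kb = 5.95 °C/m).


ΔTb = Kb × m × i
= 5.95 × 0.6 × 1
= 3.57 °C

3.57 °C


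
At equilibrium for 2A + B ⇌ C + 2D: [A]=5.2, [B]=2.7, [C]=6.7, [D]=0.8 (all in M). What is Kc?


Kc = [C][D]^2/([A]^2[B])
= (6.7^1 × 0.8^2)/(5.2^2 × 2.7^1)
= 4.288/73.008
= 0.05873

0.05873


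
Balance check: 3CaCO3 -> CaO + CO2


Equation: 3CaCO3 -> CaO + CO2
Check atoms: C: 3≠1, Ca: 3≠1, O: 9≠3
Not balanced

No, not balanced


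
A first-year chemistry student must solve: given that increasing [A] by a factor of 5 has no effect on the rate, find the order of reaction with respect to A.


rate ∝ [A]^n
rate ∝ [A]^0
Order in A: 0

0


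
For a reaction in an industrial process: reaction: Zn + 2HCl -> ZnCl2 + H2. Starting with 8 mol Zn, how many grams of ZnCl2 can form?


Mole ratio ZnCl2:Zn = 1:1
n(ZnCl2) = 8 × 1/1 = 8.000 mol
mass = 8.000 × 136.28 = 1090.24 g

1090.24 g


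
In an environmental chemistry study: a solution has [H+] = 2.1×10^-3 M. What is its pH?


pH = -log10([H+]) = -log10(2.1×10^-3)
= 3 - log10(2.1)
= 3 - 0.32
= 2.68

2.68


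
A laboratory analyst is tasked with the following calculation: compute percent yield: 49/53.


% yield = actual/theoretical × 100
= 49/53 × 100
= 92.45%

92.45%


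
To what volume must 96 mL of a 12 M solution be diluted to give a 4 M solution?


C1V1 = C2V2
12 × 96 = 4 × V2
V2 = 1152/4 = 288.0 mL

288.0 mL


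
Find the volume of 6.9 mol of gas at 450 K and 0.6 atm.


PV = nRT  (R = 0.08206 L·atm/(mol·K))
V = nRT/P = 6.9×0.08206×450/0.6
= 424.661 L

424.661 L


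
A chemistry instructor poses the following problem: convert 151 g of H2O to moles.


M(H2O) = 18.02 g/mol
n = mass/M = 151/18.02 = 8.3796 mol

8.3796 mol


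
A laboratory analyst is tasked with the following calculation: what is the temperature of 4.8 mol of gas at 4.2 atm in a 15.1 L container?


PV = nRT  (R = 0.08206 L·atm/(mol·K))
T = PV/(nR) = 4.2×15.1/(4.8×0.08206)
= 63.42/0.393888
= 161.01 K

161.01 K


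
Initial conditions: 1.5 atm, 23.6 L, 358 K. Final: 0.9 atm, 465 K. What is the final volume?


P1V1/T1 = P2V2/T2
V2 = P1V1T2/(T1P2)
= 1.5×23.6×465/(358×0.9)
= 51.089 L

51.089 L


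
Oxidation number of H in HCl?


H is +1 with nonmetals
Oxidation number: +1

+1


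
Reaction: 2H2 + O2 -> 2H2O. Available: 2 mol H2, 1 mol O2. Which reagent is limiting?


Mole ratio available / coefficient:
  H2: 2/2 = 1.000
  O2: 1/1 = 1.000
Smaller ratio is limiting.

neither (stoichiometric); H2 and O2 are fully consumed


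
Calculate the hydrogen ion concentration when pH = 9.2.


[H+] = 10^(-pH) = 10^(-9.2)
= 6.31×10^-10 M

6.31×10^-10 M


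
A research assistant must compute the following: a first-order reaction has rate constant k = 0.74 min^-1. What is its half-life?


t½ = ln2/k = 0.693147/(0.74 min^-1)
= 0.9367 min

0.9367 min


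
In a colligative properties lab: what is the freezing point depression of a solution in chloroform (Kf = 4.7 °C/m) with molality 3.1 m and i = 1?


ΔTf = Kf × m × i
= 4.7 × 3.1 × 1
= 14.57 °C

14.57 °C


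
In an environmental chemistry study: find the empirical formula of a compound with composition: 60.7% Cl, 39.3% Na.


Assume 100 g sample. Moles of each element:
  Cl: 60.7/35.45 = 1.712 mol
  Na: 39.3/22.99 = 1.709 mol
Divide by smallest (1.709):
  Cl: 1.712/1.709 = 1.0
  Na: 1.709/1.709 = 1.0
Empirical formula: NaCl

NaCl


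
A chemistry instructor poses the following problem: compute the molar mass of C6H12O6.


M(C6H12O6) = 6×12.01 + 12×1.008 + 6×16.0
= 72.06 + 12.1 + 96.0
= 180.16 g/mol

180.16 g/mol


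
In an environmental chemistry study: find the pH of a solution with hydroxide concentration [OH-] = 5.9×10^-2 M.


pOH = -log10([OH-]) = -log10(5.9×10^-2)
= 2 - log10(5.9) = 1.23
pH = 14 - pOH = 14 - 1.23 = 12.77

12.77
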